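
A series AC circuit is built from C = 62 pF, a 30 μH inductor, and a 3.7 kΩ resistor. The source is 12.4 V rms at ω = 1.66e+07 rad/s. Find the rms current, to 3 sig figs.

X_L = ωL = 498 Ω
X_C = 1/(ωC) = 972 Ω
Net reactance X = X_L − X_C = -474 Ω
Z = 3700 − j474 Ω
|Z| = √(3700² + 474²) = 3730 Ω
I = V/|Z| = 12.4/3730 = 3.32 mA

3.32 mA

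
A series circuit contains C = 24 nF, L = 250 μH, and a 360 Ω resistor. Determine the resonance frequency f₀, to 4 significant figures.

ω₀ = 1/√(LC) = 1/√(0.00025 × 2.4e-08) = 408200 rad/s
f₀ = ω₀/(2π) = 64.97 kHz

64.97 kHz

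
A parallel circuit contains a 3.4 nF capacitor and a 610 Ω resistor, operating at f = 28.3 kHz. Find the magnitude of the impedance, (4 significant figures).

572.3 Ω

ω = 2πf = 177800 rad/s
X_C = 1/(ωC) = 1654 Ω
Parallel: admittances add. Y = 1/R + jωC
Y = (0.001639 + j0.0006046) S
|Y| = 0.001747 S → |Z| = 1/|Y| = 572.3 Ω, ∠Z = −∠Y = -20.24°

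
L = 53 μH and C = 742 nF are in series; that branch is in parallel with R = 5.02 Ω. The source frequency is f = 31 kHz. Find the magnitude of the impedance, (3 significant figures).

2.82 Ω

ω = 2πf = 194800 rad/s
X_L = ωL = 10.3 Ω
X_C = 1/(ωC) = 6.92 Ω
Branch 1: Z₁ = R = 5.02 Ω
Branch 2 (series LC): Z₂ = j(X_L − X_C) = j3.40 Ω
Parallel: Z = Z₁Z₂/(Z₁+Z₂), |Z| = 2.82 Ω, ∠Z = 55.9°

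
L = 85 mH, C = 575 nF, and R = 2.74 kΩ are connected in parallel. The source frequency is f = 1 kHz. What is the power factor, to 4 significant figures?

ω = 2πf = 6283 rad/s
X_L = ωL = 534.1 Ω
X_C = 1/(ωC) = 276.8 Ω
Parallel: admittances add. Y = 1/R + 1/(jωL) + jωC
Y = (0.0003650 + j0.001740) S
|Y| = 0.001778 S → |Z| = 1/|Y| = 562.3 Ω, ∠Z = −∠Y = -78.16°
cos φ = cos(-78.16°) = 0.2052

0.2052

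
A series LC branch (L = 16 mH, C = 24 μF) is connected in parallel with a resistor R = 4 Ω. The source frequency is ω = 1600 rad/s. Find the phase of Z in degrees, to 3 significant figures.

X_L = ωL = 25.6 Ω
X_C = 1/(ωC) = 26.0 Ω
Branch 1: Z₁ = R = 4.00 Ω
Branch 2 (series LC): Z₂ = j(X_L − X_C) = −j0.442 Ω
Parallel: Z = Z₁Z₂/(Z₁+Z₂), |Z| = 0.439 Ω, ∠Z = -83.7°

-83.7°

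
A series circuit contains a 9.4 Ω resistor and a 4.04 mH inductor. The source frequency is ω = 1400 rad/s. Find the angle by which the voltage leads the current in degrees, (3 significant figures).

31.0°

X_L = ωL = 5.66 Ω
Z = 9.40 + j5.66 Ω
|Z| = √(9.40² + 5.66²) = 11.0 Ω
∠Z = arctan(5.66/9.40) = 31.0°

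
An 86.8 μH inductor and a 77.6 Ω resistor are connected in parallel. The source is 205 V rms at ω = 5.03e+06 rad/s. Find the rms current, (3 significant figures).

X_L = ωL = 437 Ω
Parallel: admittances add. Y = 1/R + 1/(jωL)
Y = (0.0129 − j0.00229) S
|Y| = 0.0131 S → |Z| = 1/|Y| = 76.4 Ω, ∠Z = −∠Y = 10.1°
I = V/|Z| = 205/76.4 = 2.68 A

2.68 A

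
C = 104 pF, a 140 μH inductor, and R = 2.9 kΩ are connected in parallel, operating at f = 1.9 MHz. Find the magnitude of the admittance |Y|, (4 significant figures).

729.8 μS

ω = 2πf = 1.194e+07 rad/s
X_L = ωL = 1671 Ω
X_C = 1/(ωC) = 805.4 Ω
Parallel: admittances add. Y = 1/R + 1/(jωL) + jωC
Y = (0.0003448 + j0.0006432) S
|Y| = 0.0007298 S → |Z| = 1/|Y| = 1370 Ω, ∠Z = −∠Y = -61.80°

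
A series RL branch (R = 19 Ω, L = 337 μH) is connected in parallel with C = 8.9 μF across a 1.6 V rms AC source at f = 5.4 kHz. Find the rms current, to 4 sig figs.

ω = 2πf = 33930 rad/s
X_L = ωL = 11.43 Ω
X_C = 1/(ωC) = 3.312 Ω
Branch 1 (R+jX_L): Z₁ = 19.00 + j11.43 Ω, |Z₁| = 22.18 Ω
Branch 2 (−jX_C): Z₂ = −j3.312 Ω
Parallel: Z = Z₁Z₂/(Z₁+Z₂), |Z| = 3.554 Ω, ∠Z = -82.11°
I = V/|Z| = 1.6/3.554 = 450.2 mA

450.2 mA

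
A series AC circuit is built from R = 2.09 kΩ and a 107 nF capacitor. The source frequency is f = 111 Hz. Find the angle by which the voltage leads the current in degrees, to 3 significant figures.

-81.1°

ω = 2πf = 697.4 rad/s
X_C = 1/(ωC) = 13400 Ω
Z = 2090 − j13400 Ω
|Z| = √(2090² + 13400²) = 13600 Ω
∠Z = arctan(-13400/2090) = -81.1°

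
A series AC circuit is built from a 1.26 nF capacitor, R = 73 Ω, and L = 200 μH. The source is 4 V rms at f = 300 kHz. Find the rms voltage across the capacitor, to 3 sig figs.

19.8 V

ω = 2πf = 1.885e+06 rad/s
X_L = ωL = 377 Ω
X_C = 1/(ωC) = 421 Ω
Net reactance X = X_L − X_C = -44.1 Ω
Z = 73.0 − j44.1 Ω
|Z| = √(73.0² + 44.1²) = 85.3 Ω
I = V/|Z| = 46.9 mA
V_C = I·|Z_C| = 0.0469 × 421 = 19.8 V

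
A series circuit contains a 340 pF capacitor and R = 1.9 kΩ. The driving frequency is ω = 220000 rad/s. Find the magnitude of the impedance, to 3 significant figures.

13500 Ω

X_C = 1/(ωC) = 13400 Ω
Z = 1900 − j13400 Ω
|Z| = √(1900² + 13400²) = 13500 Ω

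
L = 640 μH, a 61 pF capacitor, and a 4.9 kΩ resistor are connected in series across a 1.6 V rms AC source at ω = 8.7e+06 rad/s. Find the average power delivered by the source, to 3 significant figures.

334 μW

X_L = ωL = 5570 Ω
X_C = 1/(ωC) = 1880 Ω
Net reactance X = X_L − X_C = 3680 Ω
Z = 4900 + j3680 Ω
|Z| = √(4900² + 3680²) = 6130 Ω
∠Z = arctan(3680/4900) = 36.9°
I = V/|Z| = 261 μA
P = VI cos φ = 1.6 × 0.000261 × cos(36.9°) = 334 μW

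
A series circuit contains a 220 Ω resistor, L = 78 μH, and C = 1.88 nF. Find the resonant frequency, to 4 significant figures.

ω₀ = 1/√(LC) = 1/√(7.8e-05 × 1.88e-09) = 2.611e+06 rad/s
f₀ = ω₀/(2π) = 415.6 kHz

415.6 kHz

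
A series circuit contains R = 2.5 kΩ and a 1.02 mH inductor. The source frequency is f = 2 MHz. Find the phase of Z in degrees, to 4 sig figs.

ω = 2πf = 1.257e+07 rad/s
X_L = ωL = 12820 Ω
Z = 2500 + j12820 Ω
|Z| = √(2500² + 12820²) = 13060 Ω
∠Z = arctan(12820/2500) = 78.96°

78.96°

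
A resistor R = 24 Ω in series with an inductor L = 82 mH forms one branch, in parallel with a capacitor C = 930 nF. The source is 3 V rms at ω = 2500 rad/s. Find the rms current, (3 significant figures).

7.65 mA

X_L = ωL = 205 Ω
X_C = 1/(ωC) = 430 Ω
Branch 1 (R+jX_L): Z₁ = 24.0 + j205 Ω, |Z₁| = 206 Ω
Branch 2 (−jX_C): Z₂ = −j430 Ω
Parallel: Z = Z₁Z₂/(Z₁+Z₂), |Z| = 392 Ω, ∠Z = 77.2°
I = V/|Z| = 3/392 = 7.65 mA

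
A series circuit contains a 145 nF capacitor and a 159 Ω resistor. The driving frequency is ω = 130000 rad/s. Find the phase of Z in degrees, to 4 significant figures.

-18.45°

X_C = 1/(ωC) = 53.05 Ω
Z = 159.0 − j53.05 Ω
|Z| = √(159.0² + 53.05²) = 167.6 Ω
∠Z = arctan(-53.05/159.0) = -18.45°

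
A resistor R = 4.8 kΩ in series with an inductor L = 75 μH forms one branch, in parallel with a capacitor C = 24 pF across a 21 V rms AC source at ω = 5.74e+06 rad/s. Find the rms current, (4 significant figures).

X_L = ωL = 430.5 Ω
X_C = 1/(ωC) = 7259 Ω
Branch 1 (R+jX_L): Z₁ = 4800 + j430.5 Ω, |Z₁| = 4819 Ω
Branch 2 (−jX_C): Z₂ = −j7259 Ω
Parallel: Z = Z₁Z₂/(Z₁+Z₂), |Z| = 4191 Ω, ∠Z = -29.98°
I = V/|Z| = 21/4191 = 5.010 mA

5.010 mA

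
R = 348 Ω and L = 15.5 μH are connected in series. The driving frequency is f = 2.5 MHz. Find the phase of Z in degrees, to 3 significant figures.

ω = 2πf = 1.571e+07 rad/s
X_L = ωL = 243 Ω
Z = 348 + j243 Ω
|Z| = √(348² + 243²) = 425 Ω
∠Z = arctan(243/348) = 35.0°

35.0°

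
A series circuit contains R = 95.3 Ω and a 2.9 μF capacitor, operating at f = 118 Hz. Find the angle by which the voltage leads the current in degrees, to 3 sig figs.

ω = 2πf = 741.4 rad/s
X_C = 1/(ωC) = 465 Ω
Z = 95.3 − j465 Ω
|Z| = √(95.3² + 465²) = 475 Ω
∠Z = arctan(-465/95.3) = -78.4°

-78.4°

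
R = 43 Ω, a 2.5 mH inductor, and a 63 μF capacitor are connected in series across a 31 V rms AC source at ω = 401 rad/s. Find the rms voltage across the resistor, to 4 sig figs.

X_L = ωL = 1.002 Ω
X_C = 1/(ωC) = 39.58 Ω
Net reactance X = X_L − X_C = -38.58 Ω
Z = 43.00 − j38.58 Ω
|Z| = √(43.00² + 38.58²) = 57.77 Ω
I = V/|Z| = 536.6 mA
V_R = I·|Z_R| = 0.5366 × 43.00 = 23.07 V

23.07 V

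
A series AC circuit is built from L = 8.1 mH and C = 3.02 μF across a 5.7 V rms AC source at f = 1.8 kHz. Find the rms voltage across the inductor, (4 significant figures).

8.377 V

ω = 2πf = 11310 rad/s
X_L = ωL = 91.61 Ω
X_C = 1/(ωC) = 29.28 Ω
Net reactance X = X_L − X_C = 62.33 Ω
Z = j62.33 Ω
|Z| = √(0² + 62.33²) = 62.33 Ω
I = V/|Z| = 91.45 mA
V_L = I·|Z_L| = 0.09145 × 91.61 = 8.377 V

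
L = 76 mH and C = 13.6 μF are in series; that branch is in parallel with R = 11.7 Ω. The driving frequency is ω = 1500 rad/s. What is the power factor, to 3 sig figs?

X_L = ωL = 114 Ω
X_C = 1/(ωC) = 49.0 Ω
Branch 1: Z₁ = R = 11.7 Ω
Branch 2 (series LC): Z₂ = j(X_L − X_C) = j65.0 Ω
Parallel: Z = Z₁Z₂/(Z₁+Z₂), |Z| = 11.5 Ω, ∠Z = 10.2°
cos φ = cos(10.2°) = 0.984

0.984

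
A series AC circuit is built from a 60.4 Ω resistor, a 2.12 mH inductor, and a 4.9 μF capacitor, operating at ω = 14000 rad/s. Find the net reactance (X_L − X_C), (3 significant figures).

15.1 Ω

X_L = ωL = 29.7 Ω
X_C = 1/(ωC) = 14.6 Ω
X = 29.7 − 14.6 = 15.1 Ω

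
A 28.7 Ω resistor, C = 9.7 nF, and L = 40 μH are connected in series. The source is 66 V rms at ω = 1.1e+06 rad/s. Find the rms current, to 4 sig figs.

X_L = ωL = 44.00 Ω
X_C = 1/(ωC) = 93.72 Ω
Net reactance X = X_L − X_C = -49.72 Ω
Z = 28.70 − j49.72 Ω
|Z| = √(28.70² + 49.72²) = 57.41 Ω
I = V/|Z| = 66/57.41 = 1.150 A

1.150 A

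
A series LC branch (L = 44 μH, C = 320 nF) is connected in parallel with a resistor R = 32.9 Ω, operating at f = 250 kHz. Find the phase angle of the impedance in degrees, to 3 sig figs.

26.1°

ω = 2πf = 1.571e+06 rad/s
X_L = ωL = 69.1 Ω
X_C = 1/(ωC) = 1.99 Ω
Branch 1: Z₁ = R = 32.9 Ω
Branch 2 (series LC): Z₂ = j(X_L − X_C) = j67.1 Ω
Parallel: Z = Z₁Z₂/(Z₁+Z₂), |Z| = 29.5 Ω, ∠Z = 26.1°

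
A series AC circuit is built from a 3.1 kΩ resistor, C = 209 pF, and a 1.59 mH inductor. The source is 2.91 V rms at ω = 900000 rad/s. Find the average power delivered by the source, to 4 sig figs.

X_L = ωL = 1431 Ω
X_C = 1/(ωC) = 5316 Ω
Net reactance X = X_L − X_C = -3885 Ω
Z = 3100 − j3885 Ω
|Z| = √(3100² + 3885²) = 4970 Ω
∠Z = arctan(-3885/3100) = -51.41°
I = V/|Z| = 585.5 μA
P = VI cos φ = 2.91 × 0.0005855 × cos(-51.41°) = 1.063 mW

1.063 mW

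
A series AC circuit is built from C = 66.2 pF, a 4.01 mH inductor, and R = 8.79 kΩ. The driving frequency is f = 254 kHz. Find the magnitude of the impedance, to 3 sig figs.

9310 Ω

ω = 2πf = 1.596e+06 rad/s
X_L = ωL = 6400 Ω
X_C = 1/(ωC) = 9470 Ω
Net reactance X = X_L − X_C = -3070 Ω
Z = 8790 − j3070 Ω
|Z| = √(8790² + 3070²) = 9310 Ω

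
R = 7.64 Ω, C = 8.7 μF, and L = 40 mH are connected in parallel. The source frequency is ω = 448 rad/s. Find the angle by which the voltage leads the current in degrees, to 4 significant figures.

X_L = ωL = 17.92 Ω
X_C = 1/(ωC) = 256.6 Ω
Parallel: admittances add. Y = 1/R + 1/(jωL) + jωC
Y = (0.1309 − j0.05191) S
|Y| = 0.1408 S → |Z| = 1/|Y| = 7.102 Ω, ∠Z = −∠Y = 21.63°

21.63°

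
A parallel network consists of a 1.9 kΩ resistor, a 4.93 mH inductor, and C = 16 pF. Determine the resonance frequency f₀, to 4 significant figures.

ω₀ = 1/√(LC) = 1/√(0.00493 × 1.6e-11) = 3.561e+06 rad/s
f₀ = ω₀/(2π) = 566.7 kHz

566.7 kHz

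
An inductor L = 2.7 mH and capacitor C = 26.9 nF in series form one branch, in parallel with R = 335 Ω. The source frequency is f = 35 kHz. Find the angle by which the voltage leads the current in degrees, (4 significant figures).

38.26°

ω = 2πf = 219900 rad/s
X_L = ωL = 593.8 Ω
X_C = 1/(ωC) = 169.0 Ω
Branch 1: Z₁ = R = 335.0 Ω
Branch 2 (series LC): Z₂ = j(X_L − X_C) = j424.7 Ω
Parallel: Z = Z₁Z₂/(Z₁+Z₂), |Z| = 263.0 Ω, ∠Z = 38.26°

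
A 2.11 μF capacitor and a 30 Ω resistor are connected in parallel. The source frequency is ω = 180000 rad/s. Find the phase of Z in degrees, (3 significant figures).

-85.0°

X_C = 1/(ωC) = 2.63 Ω
Parallel: admittances add. Y = 1/R + jωC
Y = (0.0333 + j0.380) S
|Y| = 0.381 S → |Z| = 1/|Y| = 2.62 Ω, ∠Z = −∠Y = -85.0°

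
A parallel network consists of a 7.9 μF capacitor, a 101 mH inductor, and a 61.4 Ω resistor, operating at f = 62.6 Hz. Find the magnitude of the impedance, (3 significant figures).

ω = 2πf = 393.3 rad/s
X_L = ωL = 39.7 Ω
X_C = 1/(ωC) = 322 Ω
Parallel: admittances add. Y = 1/R + 1/(jωL) + jωC
Y = (0.0163 − j0.0221) S
|Y| = 0.0274 S → |Z| = 1/|Y| = 36.5 Ω, ∠Z = −∠Y = 53.6°

36.5 Ω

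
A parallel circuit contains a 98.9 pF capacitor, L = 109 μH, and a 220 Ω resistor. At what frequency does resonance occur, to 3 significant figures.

1.53 MHz

ω₀ = 1/√(LC) = 1/√(0.000109 × 9.89e-11) = 9.631e+06 rad/s
f₀ = ω₀/(2π) = 1.53 MHz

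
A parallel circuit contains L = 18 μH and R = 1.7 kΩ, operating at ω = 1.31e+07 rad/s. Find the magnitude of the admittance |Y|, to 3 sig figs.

4.28 mS

X_L = ωL = 236 Ω
Parallel: admittances add. Y = 1/R + 1/(jωL)
Y = (0.000588 − j0.00424) S
|Y| = 0.00428 S → |Z| = 1/|Y| = 234 Ω, ∠Z = −∠Y = 82.1°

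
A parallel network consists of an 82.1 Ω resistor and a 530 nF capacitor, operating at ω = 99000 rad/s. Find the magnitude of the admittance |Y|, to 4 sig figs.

X_C = 1/(ωC) = 19.06 Ω
Parallel: admittances add. Y = 1/R + jωC
Y = (0.01218 + j0.05247) S
|Y| = 0.05387 S → |Z| = 1/|Y| = 18.56 Ω, ∠Z = −∠Y = -76.93°

53.87 mS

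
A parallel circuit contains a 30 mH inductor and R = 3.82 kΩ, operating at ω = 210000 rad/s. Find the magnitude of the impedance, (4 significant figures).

3266 Ω

X_L = ωL = 6300 Ω
Parallel: admittances add. Y = 1/R + 1/(jωL)
Y = (0.0002618 − j0.0001587) S
|Y| = 0.0003061 S → |Z| = 1/|Y| = 3266 Ω, ∠Z = −∠Y = 31.23°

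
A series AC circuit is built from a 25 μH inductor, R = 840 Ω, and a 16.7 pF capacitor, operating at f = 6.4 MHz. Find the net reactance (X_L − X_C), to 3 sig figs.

-484 Ω

ω = 2πf = 4.021e+07 rad/s
X_L = ωL = 1010 Ω
X_C = 1/(ωC) = 1490 Ω
X = 1010 − 1490 = -484 Ω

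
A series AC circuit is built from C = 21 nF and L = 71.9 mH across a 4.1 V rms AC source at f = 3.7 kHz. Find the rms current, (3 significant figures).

ω = 2πf = 23250 rad/s
X_L = ωL = 1670 Ω
X_C = 1/(ωC) = 2050 Ω
Net reactance X = X_L − X_C = -377 Ω
Z = − j377 Ω
|Z| = √(0² + 377²) = 377 Ω
I = V/|Z| = 4.1/377 = 10.9 mA

10.9 mA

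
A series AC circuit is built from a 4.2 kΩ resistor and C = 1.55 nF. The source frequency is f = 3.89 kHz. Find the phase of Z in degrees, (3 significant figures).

-81.0°

ω = 2πf = 24440 rad/s
X_C = 1/(ωC) = 26400 Ω
Z = 4200 − j26400 Ω
|Z| = √(4200² + 26400²) = 26700 Ω
∠Z = arctan(-26400/4200) = -81.0°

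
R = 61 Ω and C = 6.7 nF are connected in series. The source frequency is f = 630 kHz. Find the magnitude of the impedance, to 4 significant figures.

71.71 Ω

ω = 2πf = 3.958e+06 rad/s
X_C = 1/(ωC) = 37.71 Ω
Z = 61.00 − j37.71 Ω
|Z| = √(61.00² + 37.71²) = 71.71 Ω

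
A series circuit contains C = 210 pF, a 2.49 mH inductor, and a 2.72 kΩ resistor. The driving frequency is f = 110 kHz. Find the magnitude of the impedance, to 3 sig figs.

ω = 2πf = 691200 rad/s
X_L = ωL = 1720 Ω
X_C = 1/(ωC) = 6890 Ω
Net reactance X = X_L − X_C = -5170 Ω
Z = 2720 − j5170 Ω
|Z| = √(2720² + 5170²) = 5840 Ω

5840 Ω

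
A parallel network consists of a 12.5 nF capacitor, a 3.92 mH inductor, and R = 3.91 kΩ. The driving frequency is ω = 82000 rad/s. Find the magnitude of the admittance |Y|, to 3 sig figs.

X_L = ωL = 321 Ω
X_C = 1/(ωC) = 976 Ω
Parallel: admittances add. Y = 1/R + 1/(jωL) + jωC
Y = (0.000256 − j0.00209) S
|Y| = 0.00210 S → |Z| = 1/|Y| = 476 Ω, ∠Z = −∠Y = 83.0°

2.10 mS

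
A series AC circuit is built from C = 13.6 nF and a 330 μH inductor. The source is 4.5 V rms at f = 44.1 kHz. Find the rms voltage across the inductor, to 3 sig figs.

ω = 2πf = 277100 rad/s
X_L = ωL = 91.4 Ω
X_C = 1/(ωC) = 265 Ω
Net reactance X = X_L − X_C = -174 Ω
Z = − j174 Ω
|Z| = √(0² + 174²) = 174 Ω
I = V/|Z| = 25.9 mA
V_L = I·|Z_L| = 0.0259 × 91.4 = 2.37 V

2.37 V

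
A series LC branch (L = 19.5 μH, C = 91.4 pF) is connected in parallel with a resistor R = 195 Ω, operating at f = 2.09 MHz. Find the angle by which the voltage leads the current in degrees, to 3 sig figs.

-18.7°

ω = 2πf = 1.313e+07 rad/s
X_L = ωL = 256 Ω
X_C = 1/(ωC) = 833 Ω
Branch 1: Z₁ = R = 195 Ω
Branch 2 (series LC): Z₂ = j(X_L − X_C) = −j577 Ω
Parallel: Z = Z₁Z₂/(Z₁+Z₂), |Z| = 185 Ω, ∠Z = -18.7°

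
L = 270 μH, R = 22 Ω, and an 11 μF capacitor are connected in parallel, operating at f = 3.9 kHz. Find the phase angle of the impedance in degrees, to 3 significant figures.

ω = 2πf = 24500 rad/s
X_L = ωL = 6.62 Ω
X_C = 1/(ωC) = 3.71 Ω
Parallel: admittances add. Y = 1/R + 1/(jωL) + jωC
Y = (0.0455 + j0.118) S
|Y| = 0.127 S → |Z| = 1/|Y| = 7.88 Ω, ∠Z = −∠Y = -69.0°

-69.0°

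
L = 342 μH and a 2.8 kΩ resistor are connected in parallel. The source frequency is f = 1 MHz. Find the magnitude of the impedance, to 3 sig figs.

1700 Ω

ω = 2πf = 6.283e+06 rad/s
X_L = ωL = 2150 Ω
Parallel: admittances add. Y = 1/R + 1/(jωL)
Y = (0.000357 − j0.000465) S
|Y| = 0.000587 S → |Z| = 1/|Y| = 1700 Ω, ∠Z = −∠Y = 52.5°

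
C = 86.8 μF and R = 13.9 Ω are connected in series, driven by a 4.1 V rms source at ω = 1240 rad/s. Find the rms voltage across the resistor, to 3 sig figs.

3.41 V

X_C = 1/(ωC) = 9.29 Ω
Z = 13.9 − j9.29 Ω
|Z| = √(13.9² + 9.29²) = 16.7 Ω
I = V/|Z| = 245 mA
V_R = I·|Z_R| = 0.245 × 13.9 = 3.41 V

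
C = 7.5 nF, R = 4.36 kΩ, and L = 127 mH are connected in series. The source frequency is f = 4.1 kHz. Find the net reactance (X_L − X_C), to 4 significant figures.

-1904 Ω

ω = 2πf = 25760 rad/s
X_L = ωL = 3272 Ω
X_C = 1/(ωC) = 5176 Ω
X = 3272 − 5176 = -1904 Ω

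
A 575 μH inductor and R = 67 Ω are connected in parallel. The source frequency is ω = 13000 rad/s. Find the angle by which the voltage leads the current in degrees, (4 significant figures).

83.63°

X_L = ωL = 7.475 Ω
Parallel: admittances add. Y = 1/R + 1/(jωL)
Y = (0.01493 − j0.1338) S
|Y| = 0.1346 S → |Z| = 1/|Y| = 7.429 Ω, ∠Z = −∠Y = 83.63°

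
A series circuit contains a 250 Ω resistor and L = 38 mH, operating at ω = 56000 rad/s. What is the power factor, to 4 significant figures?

X_L = ωL = 2128 Ω
Z = 250.0 + j2128 Ω
|Z| = √(250.0² + 2128²) = 2143 Ω
∠Z = arctan(2128/250.0) = 83.30°
cos φ = cos(83.30°) = 0.1167

0.1167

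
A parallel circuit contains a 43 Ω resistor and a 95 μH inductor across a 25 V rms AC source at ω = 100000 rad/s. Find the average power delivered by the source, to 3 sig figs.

X_L = ωL = 9.50 Ω
Parallel: admittances add. Y = 1/R + 1/(jωL)
Y = (0.0233 − j0.105) S
|Y| = 0.108 S → |Z| = 1/|Y| = 9.28 Ω, ∠Z = −∠Y = 77.5°
I = V/|Z| = 2.70 A
P = VI cos φ = 25 × 2.70 × cos(77.5°) = 14.5 W

14.5 W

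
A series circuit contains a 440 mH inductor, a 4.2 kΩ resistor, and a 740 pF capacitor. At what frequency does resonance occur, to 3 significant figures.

8.82 kHz

ω₀ = 1/√(LC) = 1/√(0.44 × 7.4e-10) = 55420 rad/s
f₀ = ω₀/(2π) = 8.82 kHz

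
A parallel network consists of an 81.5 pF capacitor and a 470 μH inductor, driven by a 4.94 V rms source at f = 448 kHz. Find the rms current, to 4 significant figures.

ω = 2πf = 2.815e+06 rad/s
X_L = ωL = 1323 Ω
X_C = 1/(ωC) = 4359 Ω
Parallel: admittances add. Y = 1/(jωL) + jωC
Y = (0 − j0.0005265) S
|Y| = 0.0005265 S → |Z| = 1/|Y| = 1900 Ω, ∠Z = −∠Y = 90.00°
I = V/|Z| = 4.94/1900 = 2.601 mA

2.601 mA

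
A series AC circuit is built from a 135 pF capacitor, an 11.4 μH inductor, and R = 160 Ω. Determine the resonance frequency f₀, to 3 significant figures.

ω₀ = 1/√(LC) = 1/√(1.14e-05 × 1.35e-10) = 2.549e+07 rad/s
f₀ = ω₀/(2π) = 4.06 MHz

4.06 MHz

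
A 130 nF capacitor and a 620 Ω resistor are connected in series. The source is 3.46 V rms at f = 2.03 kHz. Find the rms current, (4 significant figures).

ω = 2πf = 12750 rad/s
X_C = 1/(ωC) = 603.1 Ω
Z = 620.0 − j603.1 Ω
|Z| = √(620.0² + 603.1²) = 864.9 Ω
I = V/|Z| = 3.46/864.9 = 4.000 mA

4.000 mA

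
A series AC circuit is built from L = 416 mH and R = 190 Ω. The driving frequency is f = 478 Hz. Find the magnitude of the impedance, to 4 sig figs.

ω = 2πf = 3003 rad/s
X_L = ωL = 1249 Ω
Z = 190.0 + j1249 Ω
|Z| = √(190.0² + 1249²) = 1264 Ω

1264 Ω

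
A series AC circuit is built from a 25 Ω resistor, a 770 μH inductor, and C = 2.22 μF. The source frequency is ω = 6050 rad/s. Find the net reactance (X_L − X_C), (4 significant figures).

X_L = ωL = 4.659 Ω
X_C = 1/(ωC) = 74.45 Ω
X = 4.659 − 74.45 = -69.80 Ω

-69.80 Ω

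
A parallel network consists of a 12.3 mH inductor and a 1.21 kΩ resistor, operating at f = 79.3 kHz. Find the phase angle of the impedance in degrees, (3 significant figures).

11.2°

ω = 2πf = 498300 rad/s
X_L = ωL = 6130 Ω
Parallel: admittances add. Y = 1/R + 1/(jωL)
Y = (0.000826 − j0.000163) S
|Y| = 0.000842 S → |Z| = 1/|Y| = 1190 Ω, ∠Z = −∠Y = 11.2°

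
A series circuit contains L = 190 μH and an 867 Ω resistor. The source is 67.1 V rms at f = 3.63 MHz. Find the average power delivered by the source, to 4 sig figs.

ω = 2πf = 2.281e+07 rad/s
X_L = ωL = 4334 Ω
Z = 867.0 + j4334 Ω
|Z| = √(867.0² + 4334²) = 4419 Ω
∠Z = arctan(4334/867.0) = 78.69°
I = V/|Z| = 15.18 mA
P = VI cos φ = 67.1 × 0.01518 × cos(78.69°) = 199.9 mW

199.9 mW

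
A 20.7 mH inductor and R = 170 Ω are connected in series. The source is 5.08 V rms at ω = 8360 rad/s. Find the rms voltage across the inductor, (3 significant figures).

X_L = ωL = 173 Ω
Z = 170 + j173 Ω
|Z| = √(170² + 173²) = 243 Ω
I = V/|Z| = 20.9 mA
V_L = I·|Z_L| = 0.0209 × 173 = 3.62 V

3.62 V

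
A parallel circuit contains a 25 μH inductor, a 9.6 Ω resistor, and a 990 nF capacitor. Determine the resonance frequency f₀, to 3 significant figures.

ω₀ = 1/√(LC) = 1/√(2.5e-05 × 9.9e-07) = 201000 rad/s
f₀ = ω₀/(2π) = 32.0 kHz

32.0 kHz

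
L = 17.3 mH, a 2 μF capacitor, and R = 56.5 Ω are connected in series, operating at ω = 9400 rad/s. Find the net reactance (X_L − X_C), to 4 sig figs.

X_L = ωL = 162.6 Ω
X_C = 1/(ωC) = 53.19 Ω
X = 162.6 − 53.19 = 109.4 Ω

109.4 Ω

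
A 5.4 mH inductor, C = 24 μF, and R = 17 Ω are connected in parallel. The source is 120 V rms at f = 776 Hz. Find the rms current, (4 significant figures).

11.82 A

ω = 2πf = 4876 rad/s
X_L = ωL = 26.33 Ω
X_C = 1/(ωC) = 8.546 Ω
Parallel: admittances add. Y = 1/R + 1/(jωL) + jωC
Y = (0.05882 + j0.07904) S
|Y| = 0.09852 S → |Z| = 1/|Y| = 10.15 Ω, ∠Z = −∠Y = -53.34°
I = V/|Z| = 120/10.15 = 11.82 A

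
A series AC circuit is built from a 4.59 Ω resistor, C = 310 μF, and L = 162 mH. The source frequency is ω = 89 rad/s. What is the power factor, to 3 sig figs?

0.206

X_L = ωL = 14.4 Ω
X_C = 1/(ωC) = 36.2 Ω
Net reactance X = X_L − X_C = -21.8 Ω
Z = 4.59 − j21.8 Ω
|Z| = √(4.59² + 21.8²) = 22.3 Ω
∠Z = arctan(-21.8/4.59) = -78.1°
cos φ = cos(-78.1°) = 0.206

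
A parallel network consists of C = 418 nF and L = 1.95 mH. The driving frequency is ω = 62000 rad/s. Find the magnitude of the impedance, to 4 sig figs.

X_L = ωL = 120.9 Ω
X_C = 1/(ωC) = 38.59 Ω
Parallel: admittances add. Y = 1/(jωL) + jωC
Y = (0 + j0.01764) S
|Y| = 0.01764 S → |Z| = 1/|Y| = 56.67 Ω, ∠Z = −∠Y = -90.00°

56.67 Ω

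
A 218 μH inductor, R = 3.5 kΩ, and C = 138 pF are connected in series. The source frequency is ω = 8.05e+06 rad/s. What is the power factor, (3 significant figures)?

0.971

X_L = ωL = 1750 Ω
X_C = 1/(ωC) = 900 Ω
Net reactance X = X_L − X_C = 855 Ω
Z = 3500 + j855 Ω
|Z| = √(3500² + 855²) = 3600 Ω
∠Z = arctan(855/3500) = 13.7°
cos φ = cos(13.7°) = 0.971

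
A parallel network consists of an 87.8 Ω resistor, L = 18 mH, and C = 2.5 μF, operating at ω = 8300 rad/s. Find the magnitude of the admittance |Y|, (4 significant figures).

X_L = ωL = 149.4 Ω
X_C = 1/(ωC) = 48.19 Ω
Parallel: admittances add. Y = 1/R + 1/(jωL) + jωC
Y = (0.01139 + j0.01406) S
|Y| = 0.01809 S → |Z| = 1/|Y| = 55.27 Ω, ∠Z = −∠Y = -50.98°

18.09 mS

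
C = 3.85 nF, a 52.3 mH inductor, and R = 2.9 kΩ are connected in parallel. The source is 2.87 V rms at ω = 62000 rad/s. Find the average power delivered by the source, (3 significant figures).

X_L = ωL = 3240 Ω
X_C = 1/(ωC) = 4190 Ω
Parallel: admittances add. Y = 1/R + 1/(jωL) + jωC
Y = (0.000345 − j6.97e-05) S
|Y| = 0.000352 S → |Z| = 1/|Y| = 2840 Ω, ∠Z = −∠Y = 11.4°
I = V/|Z| = 1.01 mA
P = VI cos φ = 2.87 × 0.00101 × cos(11.4°) = 2.84 mW

2.84 mW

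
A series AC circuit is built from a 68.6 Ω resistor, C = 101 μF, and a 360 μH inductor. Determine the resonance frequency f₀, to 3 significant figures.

ω₀ = 1/√(LC) = 1/√(0.00036 × 0.000101) = 5244 rad/s
f₀ = ω₀/(2π) = 835 Hz

835 Hz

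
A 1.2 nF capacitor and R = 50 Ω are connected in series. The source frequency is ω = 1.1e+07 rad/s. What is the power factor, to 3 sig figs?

X_C = 1/(ωC) = 75.8 Ω
Z = 50.0 − j75.8 Ω
|Z| = √(50.0² + 75.8²) = 90.8 Ω
∠Z = arctan(-75.8/50.0) = -56.6°
cos φ = cos(-56.6°) = 0.551

0.551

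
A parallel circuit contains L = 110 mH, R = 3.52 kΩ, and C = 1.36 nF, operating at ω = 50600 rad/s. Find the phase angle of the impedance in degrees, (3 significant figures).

X_L = ωL = 5570 Ω
X_C = 1/(ωC) = 14500 Ω
Parallel: admittances add. Y = 1/R + 1/(jωL) + jωC
Y = (0.000284 − j0.000111) S
|Y| = 0.000305 S → |Z| = 1/|Y| = 3280 Ω, ∠Z = −∠Y = 21.3°

21.3°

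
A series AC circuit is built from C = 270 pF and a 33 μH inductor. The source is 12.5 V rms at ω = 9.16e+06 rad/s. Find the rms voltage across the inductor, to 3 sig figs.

X_L = ωL = 302 Ω
X_C = 1/(ωC) = 404 Ω
Net reactance X = X_L − X_C = -102 Ω
Z = − j102 Ω
|Z| = √(0² + 102²) = 102 Ω
I = V/|Z| = 122 mA
V_L = I·|Z_L| = 0.122 × 302 = 37.0 V

37.0 V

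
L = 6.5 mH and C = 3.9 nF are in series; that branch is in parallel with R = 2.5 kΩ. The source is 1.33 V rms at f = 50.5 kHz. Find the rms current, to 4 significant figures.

ω = 2πf = 317300 rad/s
X_L = ωL = 2062 Ω
X_C = 1/(ωC) = 808.1 Ω
Branch 1: Z₁ = R = 2500 Ω
Branch 2 (series LC): Z₂ = j(X_L − X_C) = j1254 Ω
Parallel: Z = Z₁Z₂/(Z₁+Z₂), |Z| = 1121 Ω, ∠Z = 63.36°
I = V/|Z| = 1.33/1121 = 1.186 mA

1.186 mA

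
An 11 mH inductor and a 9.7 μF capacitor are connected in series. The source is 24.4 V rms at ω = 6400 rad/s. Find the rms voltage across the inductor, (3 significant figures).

X_L = ωL = 70.4 Ω
X_C = 1/(ωC) = 16.1 Ω
Net reactance X = X_L − X_C = 54.3 Ω
Z = j54.3 Ω
|Z| = √(0² + 54.3²) = 54.3 Ω
I = V/|Z| = 449 mA
V_L = I·|Z_L| = 0.449 × 70.4 = 31.6 V

31.6 V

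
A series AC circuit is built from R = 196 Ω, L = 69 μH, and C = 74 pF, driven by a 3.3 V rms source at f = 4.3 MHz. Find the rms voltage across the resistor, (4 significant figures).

0.4694 V

ω = 2πf = 2.702e+07 rad/s
X_L = ωL = 1864 Ω
X_C = 1/(ωC) = 500.2 Ω
Net reactance X = X_L − X_C = 1364 Ω
Z = 196.0 + j1364 Ω
|Z| = √(196.0² + 1364²) = 1378 Ω
I = V/|Z| = 2.395 mA
V_R = I·|Z_R| = 0.002395 × 196.0 = 0.4694 V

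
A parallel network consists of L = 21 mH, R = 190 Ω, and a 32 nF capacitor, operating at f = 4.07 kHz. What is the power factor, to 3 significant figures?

0.981

ω = 2πf = 25570 rad/s
X_L = ωL = 537 Ω
X_C = 1/(ωC) = 1220 Ω
Parallel: admittances add. Y = 1/R + 1/(jωL) + jωC
Y = (0.00526 − j0.00104) S
|Y| = 0.00537 S → |Z| = 1/|Y| = 186 Ω, ∠Z = −∠Y = 11.2°
cos φ = cos(11.2°) = 0.981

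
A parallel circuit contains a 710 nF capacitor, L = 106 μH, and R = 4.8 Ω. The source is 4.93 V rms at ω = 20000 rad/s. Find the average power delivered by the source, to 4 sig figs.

5.064 W

X_L = ωL = 2.120 Ω
X_C = 1/(ωC) = 70.42 Ω
Parallel: admittances add. Y = 1/R + 1/(jωL) + jωC
Y = (0.2083 − j0.4575) S
|Y| = 0.5027 S → |Z| = 1/|Y| = 1.989 Ω, ∠Z = −∠Y = 65.52°
I = V/|Z| = 2.478 A
P = VI cos φ = 4.93 × 2.478 × cos(65.52°) = 5.064 W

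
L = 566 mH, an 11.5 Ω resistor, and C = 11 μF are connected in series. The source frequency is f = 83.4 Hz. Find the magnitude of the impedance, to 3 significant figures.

ω = 2πf = 524.0 rad/s
X_L = ωL = 297 Ω
X_C = 1/(ωC) = 173 Ω
Net reactance X = X_L − X_C = 123 Ω
Z = 11.5 + j123 Ω
|Z| = √(11.5² + 123²) = 124 Ω

124 Ω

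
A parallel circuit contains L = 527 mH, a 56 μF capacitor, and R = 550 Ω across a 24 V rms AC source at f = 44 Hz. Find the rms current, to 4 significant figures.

ω = 2πf = 276.5 rad/s
X_L = ωL = 145.7 Ω
X_C = 1/(ωC) = 64.59 Ω
Parallel: admittances add. Y = 1/R + 1/(jωL) + jωC
Y = (0.001818 + j0.008618) S
|Y| = 0.008808 S → |Z| = 1/|Y| = 113.5 Ω, ∠Z = −∠Y = -78.09°
I = V/|Z| = 24/113.5 = 211.4 mA

211.4 mA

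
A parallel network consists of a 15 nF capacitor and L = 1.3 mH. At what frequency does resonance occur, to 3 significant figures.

ω₀ = 1/√(LC) = 1/√(0.0013 × 1.5e-08) = 226500 rad/s
f₀ = ω₀/(2π) = 36.0 kHz

36.0 kHz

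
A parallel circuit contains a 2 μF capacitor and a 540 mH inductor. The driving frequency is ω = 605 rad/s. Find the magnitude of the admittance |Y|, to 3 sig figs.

1.85 mS

X_L = ωL = 327 Ω
X_C = 1/(ωC) = 826 Ω
Parallel: admittances add. Y = 1/(jωL) + jωC
Y = (0 − j0.00185) S
|Y| = 0.00185 S → |Z| = 1/|Y| = 540 Ω, ∠Z = −∠Y = 90.0°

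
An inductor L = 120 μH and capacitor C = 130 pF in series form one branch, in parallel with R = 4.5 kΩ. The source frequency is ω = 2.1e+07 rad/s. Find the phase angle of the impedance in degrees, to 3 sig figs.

64.4°

X_L = ωL = 2520 Ω
X_C = 1/(ωC) = 366 Ω
Branch 1: Z₁ = R = 4500 Ω
Branch 2 (series LC): Z₂ = j(X_L − X_C) = j2150 Ω
Parallel: Z = Z₁Z₂/(Z₁+Z₂), |Z| = 1940 Ω, ∠Z = 64.4°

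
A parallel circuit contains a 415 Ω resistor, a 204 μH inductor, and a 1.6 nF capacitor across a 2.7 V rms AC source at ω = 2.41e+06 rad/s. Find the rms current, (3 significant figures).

8.16 mA

X_L = ωL = 492 Ω
X_C = 1/(ωC) = 259 Ω
Parallel: admittances add. Y = 1/R + 1/(jωL) + jωC
Y = (0.00241 + j0.00182) S
|Y| = 0.00302 S → |Z| = 1/|Y| = 331 Ω, ∠Z = −∠Y = -37.1°
I = V/|Z| = 2.7/331 = 8.16 mA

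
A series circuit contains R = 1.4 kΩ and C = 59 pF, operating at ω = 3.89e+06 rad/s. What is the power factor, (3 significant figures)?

X_C = 1/(ωC) = 4360 Ω
Z = 1400 − j4360 Ω
|Z| = √(1400² + 4360²) = 4580 Ω
∠Z = arctan(-4360/1400) = -72.2°
cos φ = cos(-72.2°) = 0.306

0.306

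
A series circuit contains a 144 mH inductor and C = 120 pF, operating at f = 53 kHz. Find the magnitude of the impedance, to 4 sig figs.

22930 Ω

ω = 2πf = 333000 rad/s
X_L = ωL = 47950 Ω
X_C = 1/(ωC) = 25020 Ω
Net reactance X = X_L − X_C = 22930 Ω
Z = j22930 Ω
|Z| = √(0² + 22930²) = 22930 Ω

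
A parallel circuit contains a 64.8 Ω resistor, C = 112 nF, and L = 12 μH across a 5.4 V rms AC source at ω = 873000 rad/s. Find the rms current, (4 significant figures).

X_L = ωL = 10.48 Ω
X_C = 1/(ωC) = 10.23 Ω
Parallel: admittances add. Y = 1/R + 1/(jωL) + jωC
Y = (0.01543 + j0.002320) S
|Y| = 0.01561 S → |Z| = 1/|Y| = 64.08 Ω, ∠Z = −∠Y = -8.549°
I = V/|Z| = 5.4/64.08 = 84.27 mA

84.27 mA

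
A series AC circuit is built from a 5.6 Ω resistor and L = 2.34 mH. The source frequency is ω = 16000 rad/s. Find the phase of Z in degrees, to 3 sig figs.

X_L = ωL = 37.4 Ω
Z = 5.60 + j37.4 Ω
|Z| = √(5.60² + 37.4²) = 37.9 Ω
∠Z = arctan(37.4/5.60) = 81.5°

81.5°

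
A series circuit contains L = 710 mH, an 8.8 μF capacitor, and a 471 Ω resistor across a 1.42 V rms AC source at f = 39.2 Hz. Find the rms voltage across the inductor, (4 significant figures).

ω = 2πf = 246.3 rad/s
X_L = ωL = 174.9 Ω
X_C = 1/(ωC) = 461.4 Ω
Net reactance X = X_L − X_C = -286.5 Ω
Z = 471.0 − j286.5 Ω
|Z| = √(471.0² + 286.5²) = 551.3 Ω
I = V/|Z| = 2.576 mA
V_L = I·|Z_L| = 0.002576 × 174.9 = 0.4504 V

0.4504 V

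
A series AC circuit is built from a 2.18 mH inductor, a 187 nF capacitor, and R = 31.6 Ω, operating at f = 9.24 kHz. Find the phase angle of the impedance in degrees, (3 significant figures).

ω = 2πf = 58060 rad/s
X_L = ωL = 127 Ω
X_C = 1/(ωC) = 92.1 Ω
Net reactance X = X_L − X_C = 34.5 Ω
Z = 31.6 + j34.5 Ω
|Z| = √(31.6² + 34.5²) = 46.8 Ω
∠Z = arctan(34.5/31.6) = 47.5°

47.5°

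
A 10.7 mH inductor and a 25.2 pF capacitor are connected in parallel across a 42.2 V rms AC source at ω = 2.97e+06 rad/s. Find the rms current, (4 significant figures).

1.830 mA

X_L = ωL = 31780 Ω
X_C = 1/(ωC) = 13360 Ω
Parallel: admittances add. Y = 1/(jωL) + jωC
Y = (0 + j4.338e-05) S
|Y| = 4.338e-05 S → |Z| = 1/|Y| = 23050 Ω, ∠Z = −∠Y = -90.00°
I = V/|Z| = 42.2/23050 = 1.830 mA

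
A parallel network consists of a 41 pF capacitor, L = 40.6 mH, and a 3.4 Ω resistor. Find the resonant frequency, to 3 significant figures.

ω₀ = 1/√(LC) = 1/√(0.0406 × 4.1e-11) = 775100 rad/s
f₀ = ω₀/(2π) = 123 kHz

123 kHz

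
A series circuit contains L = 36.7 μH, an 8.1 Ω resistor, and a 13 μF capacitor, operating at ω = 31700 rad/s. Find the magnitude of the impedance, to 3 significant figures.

8.20 Ω

X_L = ωL = 1.16 Ω
X_C = 1/(ωC) = 2.43 Ω
Net reactance X = X_L − X_C = -1.26 Ω
Z = 8.10 − j1.26 Ω
|Z| = √(8.10² + 1.26²) = 8.20 Ω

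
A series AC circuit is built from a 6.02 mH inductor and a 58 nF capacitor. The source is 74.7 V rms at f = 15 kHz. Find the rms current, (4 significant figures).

194.3 mA

ω = 2πf = 94250 rad/s
X_L = ωL = 567.4 Ω
X_C = 1/(ωC) = 182.9 Ω
Net reactance X = X_L − X_C = 384.4 Ω
Z = j384.4 Ω
|Z| = √(0² + 384.4²) = 384.4 Ω
I = V/|Z| = 74.7/384.4 = 194.3 mA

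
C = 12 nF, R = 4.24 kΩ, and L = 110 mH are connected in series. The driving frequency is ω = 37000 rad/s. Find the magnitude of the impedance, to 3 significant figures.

X_L = ωL = 4070 Ω
X_C = 1/(ωC) = 2250 Ω
Net reactance X = X_L − X_C = 1820 Ω
Z = 4240 + j1820 Ω
|Z| = √(4240² + 1820²) = 4610 Ω

4610 Ω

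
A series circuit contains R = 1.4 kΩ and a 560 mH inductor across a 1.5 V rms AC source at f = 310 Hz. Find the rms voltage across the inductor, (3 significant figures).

ω = 2πf = 1948 rad/s
X_L = ωL = 1090 Ω
Z = 1400 + j1090 Ω
|Z| = √(1400² + 1090²) = 1770 Ω
I = V/|Z| = 845 μA
V_L = I·|Z_L| = 0.000845 × 1090 = 0.922 V

0.922 V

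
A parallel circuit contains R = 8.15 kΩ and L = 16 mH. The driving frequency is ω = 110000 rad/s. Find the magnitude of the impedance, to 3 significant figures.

1720 Ω

X_L = ωL = 1760 Ω
Parallel: admittances add. Y = 1/R + 1/(jωL)
Y = (0.000123 − j0.000568) S
|Y| = 0.000581 S → |Z| = 1/|Y| = 1720 Ω, ∠Z = −∠Y = 77.8°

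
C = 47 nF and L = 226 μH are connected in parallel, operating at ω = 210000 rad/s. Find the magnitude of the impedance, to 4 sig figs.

89.28 Ω

X_L = ωL = 47.46 Ω
X_C = 1/(ωC) = 101.3 Ω
Parallel: admittances add. Y = 1/(jωL) + jωC
Y = (0 − j0.01120) S
|Y| = 0.01120 S → |Z| = 1/|Y| = 89.28 Ω, ∠Z = −∠Y = 90.00°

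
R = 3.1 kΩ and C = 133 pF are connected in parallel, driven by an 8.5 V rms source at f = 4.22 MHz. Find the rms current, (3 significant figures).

30.1 mA

ω = 2πf = 2.652e+07 rad/s
X_C = 1/(ωC) = 284 Ω
Parallel: admittances add. Y = 1/R + jωC
Y = (0.000323 + j0.00353) S
|Y| = 0.00354 S → |Z| = 1/|Y| = 282 Ω, ∠Z = −∠Y = -84.8°
I = V/|Z| = 8.5/282 = 30.1 mA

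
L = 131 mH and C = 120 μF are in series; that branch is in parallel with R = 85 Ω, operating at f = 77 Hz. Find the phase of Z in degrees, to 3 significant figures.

61.5°

ω = 2πf = 483.8 rad/s
X_L = ωL = 63.4 Ω
X_C = 1/(ωC) = 17.2 Ω
Branch 1: Z₁ = R = 85.0 Ω
Branch 2 (series LC): Z₂ = j(X_L − X_C) = j46.2 Ω
Parallel: Z = Z₁Z₂/(Z₁+Z₂), |Z| = 40.6 Ω, ∠Z = 61.5°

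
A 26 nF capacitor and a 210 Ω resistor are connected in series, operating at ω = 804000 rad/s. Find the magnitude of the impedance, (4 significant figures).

X_C = 1/(ωC) = 47.84 Ω
Z = 210.0 − j47.84 Ω
|Z| = √(210.0² + 47.84²) = 215.4 Ω

215.4 Ω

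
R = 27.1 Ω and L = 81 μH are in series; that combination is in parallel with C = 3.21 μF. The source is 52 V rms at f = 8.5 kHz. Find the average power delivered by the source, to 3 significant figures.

97.3 W

ω = 2πf = 53410 rad/s
X_L = ωL = 4.33 Ω
X_C = 1/(ωC) = 5.83 Ω
Branch 1 (R+jX_L): Z₁ = 27.1 + j4.33 Ω, |Z₁| = 27.4 Ω
Branch 2 (−jX_C): Z₂ = −j5.83 Ω
Parallel: Z = Z₁Z₂/(Z₁+Z₂), |Z| = 5.90 Ω, ∠Z = -77.7°
I = V/|Z| = 8.82 A
P = VI cos φ = 52 × 8.82 × cos(-77.7°) = 97.3 W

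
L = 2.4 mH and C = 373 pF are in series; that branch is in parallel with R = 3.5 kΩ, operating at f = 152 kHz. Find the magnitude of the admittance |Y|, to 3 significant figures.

ω = 2πf = 955000 rad/s
X_L = ωL = 2290 Ω
X_C = 1/(ωC) = 2810 Ω
Branch 1: Z₁ = R = 3500 Ω
Branch 2 (series LC): Z₂ = j(X_L − X_C) = −j515 Ω
Parallel: Z = Z₁Z₂/(Z₁+Z₂), |Z| = 510 Ω, ∠Z = -81.6°
|Y| = 1/|Z| = 1.96 mS

1.96 mS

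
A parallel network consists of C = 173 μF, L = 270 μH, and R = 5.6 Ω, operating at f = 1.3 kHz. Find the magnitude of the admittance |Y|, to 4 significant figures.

ω = 2πf = 8168 rad/s
X_L = ωL = 2.205 Ω
X_C = 1/(ωC) = 0.7077 Ω
Parallel: admittances add. Y = 1/R + 1/(jωL) + jωC
Y = (0.1786 + j0.9597) S
|Y| = 0.9761 S → |Z| = 1/|Y| = 1.024 Ω, ∠Z = −∠Y = -79.46°

976.1 mS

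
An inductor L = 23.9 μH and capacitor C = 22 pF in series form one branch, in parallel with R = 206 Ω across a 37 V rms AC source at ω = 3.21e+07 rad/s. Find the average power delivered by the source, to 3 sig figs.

6.65 W

X_L = ωL = 767 Ω
X_C = 1/(ωC) = 1420 Ω
Branch 1: Z₁ = R = 206 Ω
Branch 2 (series LC): Z₂ = j(X_L − X_C) = −j649 Ω
Parallel: Z = Z₁Z₂/(Z₁+Z₂), |Z| = 196 Ω, ∠Z = -17.6°
I = V/|Z| = 188 mA
P = VI cos φ = 37 × 0.188 × cos(-17.6°) = 6.65 W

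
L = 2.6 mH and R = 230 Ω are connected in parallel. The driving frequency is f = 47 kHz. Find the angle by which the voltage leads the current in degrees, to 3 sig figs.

ω = 2πf = 295300 rad/s
X_L = ωL = 768 Ω
Parallel: admittances add. Y = 1/R + 1/(jωL)
Y = (0.00435 − j0.00130) S
|Y| = 0.00454 S → |Z| = 1/|Y| = 220 Ω, ∠Z = −∠Y = 16.7°

16.7°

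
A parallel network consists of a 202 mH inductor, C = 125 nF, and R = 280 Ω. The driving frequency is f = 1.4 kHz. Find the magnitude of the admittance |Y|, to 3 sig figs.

3.61 mS

ω = 2πf = 8796 rad/s
X_L = ωL = 1780 Ω
X_C = 1/(ωC) = 909 Ω
Parallel: admittances add. Y = 1/R + 1/(jωL) + jωC
Y = (0.00357 + j0.000537) S
|Y| = 0.00361 S → |Z| = 1/|Y| = 277 Ω, ∠Z = −∠Y = -8.55°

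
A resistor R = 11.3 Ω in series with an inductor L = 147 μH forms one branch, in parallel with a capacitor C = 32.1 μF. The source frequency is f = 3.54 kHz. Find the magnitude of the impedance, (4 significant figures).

ω = 2πf = 22240 rad/s
X_L = ωL = 3.270 Ω
X_C = 1/(ωC) = 1.401 Ω
Branch 1 (R+jX_L): Z₁ = 11.30 + j3.270 Ω, |Z₁| = 11.76 Ω
Branch 2 (−jX_C): Z₂ = −j1.401 Ω
Parallel: Z = Z₁Z₂/(Z₁+Z₂), |Z| = 1.439 Ω, ∠Z = -83.25°

1.439 Ω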